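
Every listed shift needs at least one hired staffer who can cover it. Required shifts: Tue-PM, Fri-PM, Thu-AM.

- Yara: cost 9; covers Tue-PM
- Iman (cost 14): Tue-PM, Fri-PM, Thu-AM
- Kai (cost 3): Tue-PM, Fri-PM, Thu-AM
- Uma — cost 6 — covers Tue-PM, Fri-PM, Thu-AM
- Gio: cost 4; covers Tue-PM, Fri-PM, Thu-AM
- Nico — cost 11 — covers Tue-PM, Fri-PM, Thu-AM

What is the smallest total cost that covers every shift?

Kai alone covers Tue-PM, Fri-PM, Thu-AM — every shift.
Total cost: 3.
No cover costs less than 3.

3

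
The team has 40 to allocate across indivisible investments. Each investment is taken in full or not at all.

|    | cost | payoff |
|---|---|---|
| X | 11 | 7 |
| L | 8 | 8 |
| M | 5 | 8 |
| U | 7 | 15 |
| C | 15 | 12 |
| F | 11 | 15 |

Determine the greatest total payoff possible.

Take M, U, C, and F: cost 5 + 7 + 15 + 11 = 38 ≤ 40, payoff 8 + 15 + 12 + 15 = 50.
No other feasible combination does better.

50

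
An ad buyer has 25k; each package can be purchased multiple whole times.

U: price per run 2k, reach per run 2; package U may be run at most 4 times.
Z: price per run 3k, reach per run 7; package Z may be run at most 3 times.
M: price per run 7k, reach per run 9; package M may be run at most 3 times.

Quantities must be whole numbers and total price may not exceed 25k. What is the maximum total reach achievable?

41

Z has the best ratio (7/3); taking only Z gives at most 3×7 = 21 (stopped by the supply cap of 3).
Mixing does better — 1×U, 3×Z, and 2×M: price 25 ≤ 25, reach 1·2 + 3·7 + 2·9 = 41.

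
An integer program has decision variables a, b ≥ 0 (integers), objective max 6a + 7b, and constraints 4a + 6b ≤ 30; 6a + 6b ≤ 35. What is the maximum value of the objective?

35

The continuous relaxation peaks at (2.5, 3.33) with value 38.33; rounding to a feasible lattice point costs some objective.
(a,b)=(0,5): 4·0+6·5=30≤30, 6·0+6·5=30≤35, objective 35.
(a,b)=(1,4): 4·1+6·4=28≤30, 6·1+6·4=30≤35, objective 34.
(a,b)=(2,3): 4·2+6·3=26≤30, 6·2+6·3=30≤35, objective 33.
The best lattice point is (0,5), giving 35.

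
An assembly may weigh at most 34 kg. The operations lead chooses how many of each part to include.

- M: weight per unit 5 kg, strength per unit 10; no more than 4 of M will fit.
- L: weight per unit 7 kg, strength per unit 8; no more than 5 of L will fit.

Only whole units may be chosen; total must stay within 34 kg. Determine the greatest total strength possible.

56

M has the best ratio (10/5); taking only M gives at most 4×10 = 40 (stopped by the supply cap of 4).
Mixing does better — 4×M and 2×L: weight 34 ≤ 34, strength 4·10 + 2·8 = 56.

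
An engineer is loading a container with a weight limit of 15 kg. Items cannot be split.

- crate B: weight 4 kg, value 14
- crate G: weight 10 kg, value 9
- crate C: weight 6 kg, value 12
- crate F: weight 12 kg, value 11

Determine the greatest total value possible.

26

This is an integer program with binary decision variables.
Allowing fractional choices, the relaxed optimum would be about 30.6, but items are indivisible.
crate B + crate C: weight 4 + 6 = 10 ≤ 15, value 14 + 12 = 26.
crate B + crate G: weight 4 + 10 = 14 ≤ 15, value 14 + 9 = 23.
Best is crate B and crate C with total value 26.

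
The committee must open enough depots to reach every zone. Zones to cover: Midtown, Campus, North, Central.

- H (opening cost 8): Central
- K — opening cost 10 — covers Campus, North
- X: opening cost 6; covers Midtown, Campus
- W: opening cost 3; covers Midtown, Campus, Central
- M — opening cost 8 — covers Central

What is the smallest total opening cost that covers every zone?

13

Choose K and W: together they cover Midtown, Campus, North, Central — every zone.
Total opening cost: 10 + 3 = 13.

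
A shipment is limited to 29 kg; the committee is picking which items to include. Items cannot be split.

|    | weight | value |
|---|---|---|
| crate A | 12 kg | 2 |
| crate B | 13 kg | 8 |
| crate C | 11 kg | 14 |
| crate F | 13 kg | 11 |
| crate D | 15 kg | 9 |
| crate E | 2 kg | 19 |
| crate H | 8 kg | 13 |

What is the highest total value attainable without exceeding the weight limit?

46

crate C + crate E + crate H: weight 11 + 2 + 8 = 21 ≤ 29, value 14 + 19 + 13 = 46.
crate C + crate F + crate E: weight 11 + 13 + 2 = 26 ≤ 29, value 14 + 11 + 19 = 44.
crate F + crate E + crate H: weight 13 + 2 + 8 = 23 ≤ 29, value 11 + 19 + 13 = 43.
Best is crate C, crate E, and crate H with total value 46.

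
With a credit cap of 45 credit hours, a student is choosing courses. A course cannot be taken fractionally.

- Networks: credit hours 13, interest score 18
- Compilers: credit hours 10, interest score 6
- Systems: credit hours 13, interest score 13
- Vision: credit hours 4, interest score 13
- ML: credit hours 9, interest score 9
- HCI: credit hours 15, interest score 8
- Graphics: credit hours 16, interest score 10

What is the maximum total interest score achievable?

This is an integer program with binary decision variables.
Allowing fractional choices, the relaxed optimum would be about 56.8, but courses are indivisible.
Networks + Compilers + Systems + Vision: credit hours 13 + 10 + 13 + 4 = 40 ≤ 45, interest score 18 + 6 + 13 + 13 = 50.
Networks + Systems + Vision + HCI: credit hours 13 + 13 + 4 + 15 = 45 ≤ 45, interest score 18 + 13 + 13 + 8 = 52.
Networks + Systems + Vision + ML: credit hours 13 + 13 + 4 + 9 = 39 ≤ 45, interest score 18 + 13 + 13 + 9 = 53.
Best is Networks, Systems, Vision, and ML with total interest score 53.

53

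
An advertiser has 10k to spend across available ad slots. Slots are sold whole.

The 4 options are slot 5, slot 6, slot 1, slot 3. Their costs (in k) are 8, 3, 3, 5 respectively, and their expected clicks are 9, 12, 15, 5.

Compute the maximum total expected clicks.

slot 1 + slot 3: cost 3 + 5 = 8 ≤ 10, expected clicks 15 + 5 = 20.
slot 6 + slot 3: cost 3 + 5 = 8 ≤ 10, expected clicks 12 + 5 = 17.
slot 6 + slot 1: cost 3 + 3 = 6 ≤ 10, expected clicks 12 + 15 = 27.
Best is slot 6 and slot 1 with total expected clicks 27.

27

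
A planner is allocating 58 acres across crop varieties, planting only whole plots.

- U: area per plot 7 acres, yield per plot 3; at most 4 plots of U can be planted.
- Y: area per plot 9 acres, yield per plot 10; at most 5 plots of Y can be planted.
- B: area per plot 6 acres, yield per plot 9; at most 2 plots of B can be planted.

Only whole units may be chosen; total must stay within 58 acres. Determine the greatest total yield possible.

Take 5×Y and 2×B: area 57 ≤ 58, yield 5·10 + 2·9 = 68.
B has the best ratio (9/6) and is taken to its limit of 2; remaining capacity is filled optimally with the others.

68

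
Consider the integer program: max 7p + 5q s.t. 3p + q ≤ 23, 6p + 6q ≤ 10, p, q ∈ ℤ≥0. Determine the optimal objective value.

7

Relaxing integrality, the LP optimum is 11.67 at (p,q) = (1.67, 0), which is not an integer point.
(p,q)=(1,0): 3·1+1·0=3≤23, 6·1+6·0=6≤10, objective 7.
(p,q)=(0,1): 3·0+1·1=1≤23, 6·0+6·1=6≤10, objective 5.
Maximum is 7 at (p,q)=(1,0).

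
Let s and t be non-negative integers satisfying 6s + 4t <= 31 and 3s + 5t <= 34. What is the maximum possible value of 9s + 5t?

(s,t)=(5,0) is feasible, giving 45.
(s,t)=(4,1) is feasible, giving 41.
(s,t)=(4,0) is feasible, giving 36.
The best lattice point is (5,0), giving 45.

45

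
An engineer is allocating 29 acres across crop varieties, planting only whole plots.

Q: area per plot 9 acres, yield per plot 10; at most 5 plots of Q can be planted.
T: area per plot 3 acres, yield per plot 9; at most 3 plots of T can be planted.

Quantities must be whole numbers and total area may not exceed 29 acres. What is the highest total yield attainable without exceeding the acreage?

47

T has the best ratio (9/3); taking only T gives at most 3×9 = 27 (stopped by the supply cap of 3).
Mixing does better — 2×Q and 3×T: area 27 ≤ 29, yield 2·10 + 3·9 = 47.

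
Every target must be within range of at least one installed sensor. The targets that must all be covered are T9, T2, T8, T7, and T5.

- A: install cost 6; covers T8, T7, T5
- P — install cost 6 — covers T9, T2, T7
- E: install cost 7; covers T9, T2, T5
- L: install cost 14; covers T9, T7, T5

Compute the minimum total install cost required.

12

Choose A and P: together they cover T9, T2, T8, T7, T5 — every target.
Total install cost: 6 + 6 = 12.
No cover costs less than 12.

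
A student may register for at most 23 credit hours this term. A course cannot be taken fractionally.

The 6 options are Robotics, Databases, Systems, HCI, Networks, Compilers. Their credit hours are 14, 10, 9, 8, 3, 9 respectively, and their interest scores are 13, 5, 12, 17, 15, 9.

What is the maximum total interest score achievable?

Systems + HCI + Networks: credit hours 9 + 8 + 3 = 20 ≤ 23, interest score 12 + 17 + 15 = 44.
Databases + HCI + Networks: credit hours 10 + 8 + 3 = 21 ≤ 23, interest score 5 + 17 + 15 = 37.
HCI + Networks + Compilers: credit hours 8 + 3 + 9 = 20 ≤ 23, interest score 17 + 15 + 9 = 41.
Best is Systems, HCI, and Networks with total interest score 44.

44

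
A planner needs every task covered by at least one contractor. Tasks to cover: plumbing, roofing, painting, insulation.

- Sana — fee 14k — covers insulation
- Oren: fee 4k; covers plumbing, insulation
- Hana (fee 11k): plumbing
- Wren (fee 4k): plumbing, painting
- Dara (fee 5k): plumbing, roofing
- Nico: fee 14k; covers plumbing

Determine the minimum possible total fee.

13

This is an integer covering problem.
Choose Oren, Wren, and Dara: together they cover plumbing, roofing, painting, insulation — every task.
Total fee: 4 + 4 + 5 = 13.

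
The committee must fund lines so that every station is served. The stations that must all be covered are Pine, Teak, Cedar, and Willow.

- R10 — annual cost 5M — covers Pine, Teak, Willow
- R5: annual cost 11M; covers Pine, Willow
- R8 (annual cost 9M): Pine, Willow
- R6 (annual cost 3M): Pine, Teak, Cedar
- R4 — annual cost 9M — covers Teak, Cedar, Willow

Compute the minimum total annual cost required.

Choose R10 and R6: together they cover Pine, Teak, Cedar, Willow — every station.
Total annual cost: 5 + 3 = 8.
No cover costs less than 8.

8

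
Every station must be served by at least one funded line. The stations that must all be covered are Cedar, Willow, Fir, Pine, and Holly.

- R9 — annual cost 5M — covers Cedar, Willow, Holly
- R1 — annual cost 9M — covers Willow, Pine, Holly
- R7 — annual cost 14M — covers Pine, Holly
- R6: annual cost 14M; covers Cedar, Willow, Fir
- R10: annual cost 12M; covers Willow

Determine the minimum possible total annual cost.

Choose R1 and R6: together they cover Cedar, Willow, Fir, Pine, Holly — every station.
Total annual cost: 9 + 14 = 23.

23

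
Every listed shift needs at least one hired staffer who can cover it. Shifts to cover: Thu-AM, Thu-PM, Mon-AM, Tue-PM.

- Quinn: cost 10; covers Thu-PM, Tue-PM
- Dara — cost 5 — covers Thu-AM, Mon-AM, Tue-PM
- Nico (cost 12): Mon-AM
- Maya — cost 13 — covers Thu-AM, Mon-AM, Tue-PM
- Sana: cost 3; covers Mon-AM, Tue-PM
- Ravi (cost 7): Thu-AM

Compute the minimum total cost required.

15

Choose Quinn and Dara: together they cover Thu-AM, Thu-PM, Mon-AM, Tue-PM — every shift.
Total cost: 10 + 5 = 15.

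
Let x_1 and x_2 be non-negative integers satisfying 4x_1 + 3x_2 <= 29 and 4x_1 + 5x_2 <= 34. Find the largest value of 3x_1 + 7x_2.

45

(x_1,x_2)=(1,6): 4·1+3·6=22≤29, 4·1+5·6=34≤34, objective 45.
(x_1,x_2)=(0,6): 4·0+3·6=18≤29, 4·0+5·6=30≤34, objective 42.
(x_1,x_2)=(2,5): 4·2+3·5=23≤29, 4·2+5·5=33≤34, objective 41.
(x_1,x_2)=(1,5): 4·1+3·5=19≤29, 4·1+5·5=29≤34, objective 38.
No feasible integer point exceeds 45.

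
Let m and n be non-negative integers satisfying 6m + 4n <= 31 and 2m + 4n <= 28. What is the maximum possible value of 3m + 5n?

(m,n)=(0,7): 6·0+4·7=28≤31, 2·0+4·7=28≤28, objective 35.
(m,n)=(1,6): 6·1+4·6=30≤31, 2·1+4·6=26≤28, objective 33.
(m,n)=(0,6): 6·0+4·6=24≤31, 2·0+4·6=24≤28, objective 30.
No feasible integer point exceeds 35.

35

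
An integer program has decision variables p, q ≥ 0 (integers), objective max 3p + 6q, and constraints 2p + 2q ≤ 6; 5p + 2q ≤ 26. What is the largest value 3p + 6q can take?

18

(p,q)=(0,3): 2·0+2·3=6≤6, 5·0+2·3=6≤26, objective 18.
(p,q)=(1,2): 2·1+2·2=6≤6, 5·1+2·2=9≤26, objective 15.
(p,q)=(0,2): 2·0+2·2=4≤6, 5·0+2·2=4≤26, objective 12.
The best lattice point is (0,3), giving 18.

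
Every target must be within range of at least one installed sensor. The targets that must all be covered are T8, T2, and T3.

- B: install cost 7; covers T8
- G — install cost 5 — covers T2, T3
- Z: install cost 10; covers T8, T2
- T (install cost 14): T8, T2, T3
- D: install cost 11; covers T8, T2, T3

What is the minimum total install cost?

11

The greedy cost-per-new-target heuristic would pick G and B for 12, but a cheaper cover exists.
D alone covers T8, T2, T3 — every target.
Total install cost: 11.
No cover costs less than 11.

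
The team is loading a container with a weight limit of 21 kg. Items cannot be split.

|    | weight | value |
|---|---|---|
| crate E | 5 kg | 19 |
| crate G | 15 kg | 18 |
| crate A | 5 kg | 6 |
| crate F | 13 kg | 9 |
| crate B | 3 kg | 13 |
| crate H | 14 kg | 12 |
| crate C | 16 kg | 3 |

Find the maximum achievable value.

41

Take crate E, crate F, and crate B: weight 5 + 13 + 3 = 21 ≤ 21, value 19 + 9 + 13 = 41.
No other feasible combination does better.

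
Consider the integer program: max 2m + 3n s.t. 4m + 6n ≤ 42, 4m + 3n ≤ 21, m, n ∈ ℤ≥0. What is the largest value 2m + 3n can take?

21

(m,n)=(0,7) is feasible, giving 21.
(m,n)=(0,6) is feasible, giving 18.
No feasible integer point exceeds 21.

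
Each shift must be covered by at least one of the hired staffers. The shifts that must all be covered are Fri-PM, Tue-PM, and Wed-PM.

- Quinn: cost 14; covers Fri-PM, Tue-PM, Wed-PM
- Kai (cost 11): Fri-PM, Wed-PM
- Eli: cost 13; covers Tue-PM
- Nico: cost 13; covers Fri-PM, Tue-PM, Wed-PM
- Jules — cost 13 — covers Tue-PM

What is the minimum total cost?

This is a weighted set-cover instance.
Nico alone covers Fri-PM, Tue-PM, Wed-PM — every shift.
Total cost: 13.
No cover costs less than 13.

13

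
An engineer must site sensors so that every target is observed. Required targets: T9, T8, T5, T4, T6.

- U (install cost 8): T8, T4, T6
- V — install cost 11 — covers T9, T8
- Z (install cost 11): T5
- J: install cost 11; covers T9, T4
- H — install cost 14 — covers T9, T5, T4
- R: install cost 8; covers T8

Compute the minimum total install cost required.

22

Choose U and H: together they cover T9, T8, T5, T4, T6 — every target.
Total install cost: 8 + 14 = 22.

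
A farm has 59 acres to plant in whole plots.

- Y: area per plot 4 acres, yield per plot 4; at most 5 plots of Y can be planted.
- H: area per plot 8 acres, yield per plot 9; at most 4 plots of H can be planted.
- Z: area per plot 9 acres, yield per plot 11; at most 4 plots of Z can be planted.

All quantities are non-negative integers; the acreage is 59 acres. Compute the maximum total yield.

2×Y, 3×H, and 3×Z: area 59 ≤ 59, yield 2·4 + 3·9 + 3·11 = 68.
4×H and 3×Z: area 59 ≤ 59, yield 4·9 + 3·11 = 69.
Best is 69.

69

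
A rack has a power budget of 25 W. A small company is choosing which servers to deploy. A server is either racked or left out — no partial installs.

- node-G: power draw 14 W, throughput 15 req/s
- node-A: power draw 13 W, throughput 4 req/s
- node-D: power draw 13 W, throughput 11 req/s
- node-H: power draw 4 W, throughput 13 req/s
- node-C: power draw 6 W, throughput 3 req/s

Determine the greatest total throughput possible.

31

Treat it as a binary knapsack problem.
Allowing fractional choices, the relaxed optimum would be about 33.9, but servers are indivisible.
node-G + node-H + node-C: power draw 14 + 4 + 6 = 24 ≤ 25, throughput 15 + 13 + 3 = 31.
node-G + node-H: power draw 14 + 4 = 18 ≤ 25, throughput 15 + 13 = 28.
Best is node-G, node-H, and node-C with total throughput 31.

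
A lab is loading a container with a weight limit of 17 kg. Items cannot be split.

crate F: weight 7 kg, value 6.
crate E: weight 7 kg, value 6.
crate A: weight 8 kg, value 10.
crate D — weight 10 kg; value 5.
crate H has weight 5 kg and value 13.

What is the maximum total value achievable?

Allowing fractional choices, the relaxed optimum would be about 26.4, but items are indivisible.
crate F + crate H: weight 7 + 5 = 12 ≤ 17, value 6 + 13 = 19.
crate A + crate H: weight 8 + 5 = 13 ≤ 17, value 10 + 13 = 23.
crate E + crate H: weight 7 + 5 = 12 ≤ 17, value 6 + 13 = 19.
Best is crate A and crate H with total value 23.

23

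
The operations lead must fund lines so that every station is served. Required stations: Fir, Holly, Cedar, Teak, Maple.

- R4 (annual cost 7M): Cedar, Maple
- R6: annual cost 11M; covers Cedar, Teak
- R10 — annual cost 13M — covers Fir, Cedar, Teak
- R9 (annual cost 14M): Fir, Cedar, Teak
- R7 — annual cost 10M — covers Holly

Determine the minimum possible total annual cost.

30

Choose R4, R10, and R7: together they cover Fir, Holly, Cedar, Teak, Maple — every station.
Total annual cost: 7 + 13 + 10 = 30.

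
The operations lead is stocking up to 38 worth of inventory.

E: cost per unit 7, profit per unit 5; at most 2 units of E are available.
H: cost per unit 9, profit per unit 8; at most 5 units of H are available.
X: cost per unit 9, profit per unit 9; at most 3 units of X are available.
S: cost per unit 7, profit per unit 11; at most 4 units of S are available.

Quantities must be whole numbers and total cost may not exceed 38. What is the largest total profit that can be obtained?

S has the best ratio (11/7); taking only S gives at most 4×11 = 44 (stopped by the supply cap of 4).
Mixing does better — 1×X and 4×S: cost 37 ≤ 38, profit 1·9 + 4·11 = 53.

53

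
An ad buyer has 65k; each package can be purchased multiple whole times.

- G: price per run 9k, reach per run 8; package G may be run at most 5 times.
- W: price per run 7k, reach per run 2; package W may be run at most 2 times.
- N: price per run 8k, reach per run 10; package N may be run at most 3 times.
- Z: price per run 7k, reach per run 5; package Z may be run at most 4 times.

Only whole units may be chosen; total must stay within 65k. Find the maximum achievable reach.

64

This is a bounded integer knapsack.
N has the best ratio (10/8); taking only N gives at most 3×10 = 30 (stopped by the supply cap of 3).
Mixing does better — 3×G, 3×N, and 2×Z: price 65 ≤ 65, reach 3·8 + 3·10 + 2·5 = 64.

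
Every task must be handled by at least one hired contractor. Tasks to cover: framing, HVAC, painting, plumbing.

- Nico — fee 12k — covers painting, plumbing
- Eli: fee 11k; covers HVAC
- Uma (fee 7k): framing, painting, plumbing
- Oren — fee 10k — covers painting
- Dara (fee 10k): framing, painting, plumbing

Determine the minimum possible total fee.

18

Choose Eli and Uma: together they cover framing, HVAC, painting, plumbing — every task.
Total fee: 11 + 7 = 18.
No cover costs less than 18.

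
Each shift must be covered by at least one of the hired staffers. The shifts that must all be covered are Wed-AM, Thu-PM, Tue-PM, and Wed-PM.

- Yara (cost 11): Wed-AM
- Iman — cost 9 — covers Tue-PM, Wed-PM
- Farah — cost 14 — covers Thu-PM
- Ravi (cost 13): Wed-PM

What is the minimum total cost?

34

Choose Yara, Iman, and Farah: together they cover Wed-AM, Thu-PM, Tue-PM, Wed-PM — every shift.
Total cost: 11 + 9 + 14 = 34.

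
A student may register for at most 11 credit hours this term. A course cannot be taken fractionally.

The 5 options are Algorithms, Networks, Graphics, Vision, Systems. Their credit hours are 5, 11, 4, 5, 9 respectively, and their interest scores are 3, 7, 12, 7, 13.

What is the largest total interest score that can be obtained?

19

Allowing fractional choices, the relaxed optimum would be about 22.1, but courses are indivisible.
Algorithms + Graphics: credit hours 5 + 4 = 9 ≤ 11, interest score 3 + 12 = 15.
Graphics + Vision: credit hours 4 + 5 = 9 ≤ 11, interest score 12 + 7 = 19.
Best is Graphics and Vision with total interest score 19.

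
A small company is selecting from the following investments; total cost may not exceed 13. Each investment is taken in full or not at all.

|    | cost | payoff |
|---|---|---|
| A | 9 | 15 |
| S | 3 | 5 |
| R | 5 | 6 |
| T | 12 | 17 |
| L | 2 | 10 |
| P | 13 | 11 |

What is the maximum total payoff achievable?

25

Allowing fractional choices, the relaxed optimum would be about 28.3, but investments are indivisible.
A + L: cost 9 + 2 = 11 ≤ 13, payoff 15 + 10 = 25.
A + S: cost 9 + 3 = 12 ≤ 13, payoff 15 + 5 = 20.
S + R + L: cost 3 + 5 + 2 = 10 ≤ 13, payoff 5 + 6 + 10 = 21.
Best is A and L with total payoff 25.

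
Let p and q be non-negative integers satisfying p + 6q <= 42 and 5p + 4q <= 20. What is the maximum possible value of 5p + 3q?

(p,q)=(4,0): 1·4+6·0=4≤42, 5·4+4·0=20≤20, objective 20.
(p,q)=(3,1): 1·3+6·1=9≤42, 5·3+4·1=19≤20, objective 18.
(p,q)=(3,0): 1·3+6·0=3≤42, 5·3+4·0=15≤20, objective 15.
Maximum is 20 at (p,q)=(4,0).

20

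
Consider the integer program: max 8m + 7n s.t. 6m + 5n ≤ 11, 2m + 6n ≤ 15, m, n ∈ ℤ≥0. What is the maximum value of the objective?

15

(m,n)=(1,1) is feasible, giving 15.
(m,n)=(0,2) is feasible, giving 14.
(m,n)=(1,0) is feasible, giving 8.
No feasible integer point exceeds 15.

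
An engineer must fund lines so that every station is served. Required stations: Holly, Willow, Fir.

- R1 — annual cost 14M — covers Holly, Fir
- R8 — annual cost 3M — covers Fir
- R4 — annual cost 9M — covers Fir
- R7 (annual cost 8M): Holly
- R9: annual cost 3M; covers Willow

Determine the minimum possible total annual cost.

Choose R8, R7, and R9: together they cover Holly, Willow, Fir — every station.
Total annual cost: 3 + 8 + 3 = 14.

14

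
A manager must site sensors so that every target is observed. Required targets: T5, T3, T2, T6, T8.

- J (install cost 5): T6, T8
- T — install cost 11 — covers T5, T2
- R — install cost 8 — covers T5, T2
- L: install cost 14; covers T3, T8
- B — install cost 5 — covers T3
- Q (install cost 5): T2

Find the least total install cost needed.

Choose J, R, and B: together they cover T5, T3, T2, T6, T8 — every target.
Total install cost: 5 + 8 + 5 = 18.

18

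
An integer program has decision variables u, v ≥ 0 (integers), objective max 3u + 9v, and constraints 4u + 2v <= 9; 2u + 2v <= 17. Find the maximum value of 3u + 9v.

36

Relaxing integrality, the LP optimum is 40.50 at (u,v) = (0, 4.5), which is not an integer point.
(u,v)=(0,4): 4·0+2·4=8≤9, 2·0+2·4=8≤17, objective 36.
(u,v)=(0,3): 4·0+2·3=6≤9, 2·0+2·3=6≤17, objective 27.
Maximum is 36 at (u,v)=(0,4).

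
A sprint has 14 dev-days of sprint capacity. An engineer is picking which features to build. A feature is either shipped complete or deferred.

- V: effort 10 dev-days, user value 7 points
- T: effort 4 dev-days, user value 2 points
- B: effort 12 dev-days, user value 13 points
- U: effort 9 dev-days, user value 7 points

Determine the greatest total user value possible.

Allowing fractional choices, the relaxed optimum would be about 14.6, but features are indivisible.
T + U: effort 4 + 9 = 13 ≤ 14, user value 2 + 7 = 9.
B: effort 12 ≤ 14, user value 13.
Best is B with total user value 13.

13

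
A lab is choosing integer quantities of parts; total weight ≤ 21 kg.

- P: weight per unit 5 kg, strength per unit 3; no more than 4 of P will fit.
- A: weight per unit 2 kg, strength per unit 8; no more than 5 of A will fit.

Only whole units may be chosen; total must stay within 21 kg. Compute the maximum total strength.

46

A has the best ratio (8/2); taking only A gives at most 5×8 = 40 (stopped by the supply cap of 5).
Mixing does better — 2×P and 5×A: weight 20 ≤ 21, strength 2·3 + 5·8 = 46.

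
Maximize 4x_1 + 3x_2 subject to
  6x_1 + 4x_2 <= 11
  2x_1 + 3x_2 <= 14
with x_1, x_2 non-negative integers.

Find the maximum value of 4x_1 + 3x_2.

7

(x_1,x_2)=(1,1): 6·1+4·1=10≤11, 2·1+3·1=5≤14, objective 7.
(x_1,x_2)=(0,2): 6·0+4·2=8≤11, 2·0+3·2=6≤14, objective 6.
The best lattice point is (1,1), giving 7.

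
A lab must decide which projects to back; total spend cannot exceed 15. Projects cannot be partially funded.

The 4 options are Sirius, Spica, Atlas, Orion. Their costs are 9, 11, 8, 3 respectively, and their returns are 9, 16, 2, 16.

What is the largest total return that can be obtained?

32

Allowing fractional choices, the relaxed optimum would be about 33.0, but projects are indivisible.
Spica + Orion: cost 11 + 3 = 14 ≤ 15, return 16 + 16 = 32.
Sirius + Orion: cost 9 + 3 = 12 ≤ 15, return 9 + 16 = 25.
Best is Spica and Orion with total return 32.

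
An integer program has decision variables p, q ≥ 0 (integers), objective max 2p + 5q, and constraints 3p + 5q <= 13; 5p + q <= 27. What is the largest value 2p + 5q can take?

(p,q)=(1,2): 3·1+5·2=13≤13, 5·1+1·2=7≤27, objective 12.
(p,q)=(0,2): 3·0+5·2=10≤13, 5·0+1·2=2≤27, objective 10.
(p,q)=(2,1): 3·2+5·1=11≤13, 5·2+1·1=11≤27, objective 9.
The best lattice point is (1,2), giving 12.

12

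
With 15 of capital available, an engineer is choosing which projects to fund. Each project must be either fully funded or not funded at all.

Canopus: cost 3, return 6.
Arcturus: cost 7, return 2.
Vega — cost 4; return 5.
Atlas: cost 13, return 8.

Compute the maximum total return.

Allowing fractional choices, the relaxed optimum would be about 15.9, but projects are indivisible.
Canopus + Vega: cost 3 + 4 = 7 ≤ 15, return 6 + 5 = 11.
Canopus + Arcturus + Vega: cost 3 + 7 + 4 = 14 ≤ 15, return 6 + 2 + 5 = 13.
Canopus + Arcturus: cost 3 + 7 = 10 ≤ 15, return 6 + 2 = 8.
Best is Canopus, Arcturus, and Vega with total return 13.

13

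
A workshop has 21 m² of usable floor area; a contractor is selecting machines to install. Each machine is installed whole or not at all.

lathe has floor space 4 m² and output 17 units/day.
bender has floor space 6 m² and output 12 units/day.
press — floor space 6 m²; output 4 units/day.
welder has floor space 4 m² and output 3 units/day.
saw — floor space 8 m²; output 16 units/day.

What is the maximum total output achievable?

lathe + press + saw: floor space 4 + 6 + 8 = 18 ≤ 21, output 17 + 4 + 16 = 37.
lathe + bender + saw: floor space 4 + 6 + 8 = 18 ≤ 21, output 17 + 12 + 16 = 45.
lathe + welder + saw: floor space 4 + 4 + 8 = 16 ≤ 21, output 17 + 3 + 16 = 36.
Best is lathe, bender, and saw with total output 45.

45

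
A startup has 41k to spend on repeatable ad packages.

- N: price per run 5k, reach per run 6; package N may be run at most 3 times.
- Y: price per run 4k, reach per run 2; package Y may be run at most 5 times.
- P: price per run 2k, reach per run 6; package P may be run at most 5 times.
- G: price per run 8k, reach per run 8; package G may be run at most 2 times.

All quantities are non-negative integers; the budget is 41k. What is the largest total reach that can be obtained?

Take 3×N, 5×P, and 2×G: price 41 ≤ 41, reach 3·6 + 5·6 + 2·8 = 64.
P has the best ratio (6/2) and is taken to its limit of 5; remaining capacity is filled optimally with the others.

64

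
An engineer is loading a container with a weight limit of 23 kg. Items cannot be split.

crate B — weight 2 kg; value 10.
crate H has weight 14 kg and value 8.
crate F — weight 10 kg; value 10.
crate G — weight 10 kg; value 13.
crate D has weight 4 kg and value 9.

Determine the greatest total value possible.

crate B + crate F + crate G: weight 2 + 10 + 10 = 22 ≤ 23, value 10 + 10 + 13 = 33.
crate B + crate G + crate D: weight 2 + 10 + 4 = 16 ≤ 23, value 10 + 13 + 9 = 32.
Best is crate B, crate F, and crate G with total value 33.

33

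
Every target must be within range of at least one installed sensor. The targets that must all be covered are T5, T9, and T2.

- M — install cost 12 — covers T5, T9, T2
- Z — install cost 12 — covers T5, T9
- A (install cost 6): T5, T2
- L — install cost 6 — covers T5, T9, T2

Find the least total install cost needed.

6

L alone covers T5, T9, T2 — every target.
Total install cost: 6.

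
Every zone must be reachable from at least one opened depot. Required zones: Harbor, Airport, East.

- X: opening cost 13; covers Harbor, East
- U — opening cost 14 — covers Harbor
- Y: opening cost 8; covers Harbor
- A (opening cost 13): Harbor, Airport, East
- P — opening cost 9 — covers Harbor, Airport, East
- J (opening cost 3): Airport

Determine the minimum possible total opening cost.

9

P alone covers Harbor, Airport, East — every zone.
Total opening cost: 9.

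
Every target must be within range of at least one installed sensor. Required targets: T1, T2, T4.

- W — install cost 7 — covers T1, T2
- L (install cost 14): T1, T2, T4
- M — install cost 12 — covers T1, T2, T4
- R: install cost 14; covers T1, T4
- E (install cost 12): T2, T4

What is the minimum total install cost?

12

This is an integer covering problem.
The greedy cost-per-new-target heuristic would pick W and M for 19, but a cheaper cover exists.
M alone covers T1, T2, T4 — every target.
Total install cost: 12.
No cover costs less than 12.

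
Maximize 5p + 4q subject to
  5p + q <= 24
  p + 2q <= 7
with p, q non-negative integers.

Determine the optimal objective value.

24

Relaxing integrality, the LP optimum is 27.67 at (p,q) = (4.56, 1.22), which is not an integer point.
(p,q)=(4,1): 5·4+1·1=21≤24, 1·4+2·1=6≤7, objective 24.
(p,q)=(3,2): 5·3+1·2=17≤24, 1·3+2·2=7≤7, objective 23.
(p,q)=(4,0): 5·4+1·0=20≤24, 1·4+2·0=4≤7, objective 20.
(p,q)=(3,1): 5·3+1·1=16≤24, 1·3+2·1=5≤7, objective 19.
No feasible integer point exceeds 24.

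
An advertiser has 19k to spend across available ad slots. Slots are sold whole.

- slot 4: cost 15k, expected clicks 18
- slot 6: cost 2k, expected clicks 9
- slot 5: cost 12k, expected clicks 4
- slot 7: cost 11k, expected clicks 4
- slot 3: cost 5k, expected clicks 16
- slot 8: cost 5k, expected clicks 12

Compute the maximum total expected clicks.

37

Allowing fractional choices, the relaxed optimum would be about 45.4, but ad slots are indivisible.
slot 6 + slot 5 + slot 3: cost 2 + 12 + 5 = 19 ≤ 19, expected clicks 9 + 4 + 16 = 29.
slot 6 + slot 7 + slot 3: cost 2 + 11 + 5 = 18 ≤ 19, expected clicks 9 + 4 + 16 = 29.
slot 6 + slot 3 + slot 8: cost 2 + 5 + 5 = 12 ≤ 19, expected clicks 9 + 16 + 12 = 37.
Best is slot 6, slot 3, and slot 8 with total expected clicks 37.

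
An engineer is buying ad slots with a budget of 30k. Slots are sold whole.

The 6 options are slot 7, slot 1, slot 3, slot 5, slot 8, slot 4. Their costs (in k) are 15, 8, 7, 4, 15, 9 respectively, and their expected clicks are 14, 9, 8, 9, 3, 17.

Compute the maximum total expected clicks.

43

slot 7 + slot 5 + slot 4: cost 15 + 4 + 9 = 28 ≤ 30, expected clicks 14 + 9 + 17 = 40.
slot 1 + slot 5 + slot 4: cost 8 + 4 + 9 = 21 ≤ 30, expected clicks 9 + 9 + 17 = 35.
slot 1 + slot 3 + slot 5 + slot 4: cost 8 + 7 + 4 + 9 = 28 ≤ 30, expected clicks 9 + 8 + 9 + 17 = 43.
Best is slot 1, slot 3, slot 5, and slot 4 with total expected clicks 43.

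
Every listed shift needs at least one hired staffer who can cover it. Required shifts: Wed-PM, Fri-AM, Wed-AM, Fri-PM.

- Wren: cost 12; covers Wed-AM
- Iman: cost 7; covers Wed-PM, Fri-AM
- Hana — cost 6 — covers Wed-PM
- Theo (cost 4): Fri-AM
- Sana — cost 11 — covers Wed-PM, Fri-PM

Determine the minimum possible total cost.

The greedy cost-per-new-shift heuristic would pick Iman, Sana, and Wren for 30, but a cheaper cover exists.
Choose Wren, Theo, and Sana: together they cover Wed-PM, Fri-AM, Wed-AM, Fri-PM — every shift.
Total cost: 12 + 4 + 11 = 27.
No cover costs less than 27.

27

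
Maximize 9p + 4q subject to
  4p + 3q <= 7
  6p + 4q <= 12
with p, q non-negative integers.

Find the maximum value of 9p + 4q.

13

(p,q)=(1,1): 4·1+3·1=7≤7, 6·1+4·1=10≤12, objective 13.
(p,q)=(1,0): 4·1+3·0=4≤7, 6·1+4·0=6≤12, objective 9.
(p,q)=(0,2): 4·0+3·2=6≤7, 6·0+4·2=8≤12, objective 8.
Maximum is 13 at (p,q)=(1,1).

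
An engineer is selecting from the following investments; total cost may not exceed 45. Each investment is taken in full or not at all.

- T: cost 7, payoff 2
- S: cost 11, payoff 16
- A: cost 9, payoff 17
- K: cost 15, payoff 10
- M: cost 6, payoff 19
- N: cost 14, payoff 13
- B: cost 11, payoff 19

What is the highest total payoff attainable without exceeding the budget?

This is a 0-1 knapsack instance.
Take T, S, A, M, and B: cost 7 + 11 + 9 + 6 + 11 = 44 ≤ 45, payoff 2 + 16 + 17 + 19 + 19 = 73.
No other feasible combination does better.

73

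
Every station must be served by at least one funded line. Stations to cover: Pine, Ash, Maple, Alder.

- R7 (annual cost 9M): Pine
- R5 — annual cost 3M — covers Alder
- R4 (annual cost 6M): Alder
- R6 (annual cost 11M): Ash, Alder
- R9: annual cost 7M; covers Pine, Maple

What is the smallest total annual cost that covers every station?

18

Choose R6 and R9: together they cover Pine, Ash, Maple, Alder — every station.
Total annual cost: 11 + 7 = 18.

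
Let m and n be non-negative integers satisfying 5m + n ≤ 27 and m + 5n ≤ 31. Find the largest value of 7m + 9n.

73

The continuous relaxation peaks at (4.33, 5.33) with value 78.33; rounding to a feasible lattice point costs some objective.
(m,n)=(4,5): 5·4+1·5=25≤27, 1·4+5·5=29≤31, objective 73.
(m,n)=(3,5): 5·3+1·5=20≤27, 1·3+5·5=28≤31, objective 66.
(m,n)=(4,4): 5·4+1·4=24≤27, 1·4+5·4=24≤31, objective 64.
The best lattice point is (4,5), giving 73.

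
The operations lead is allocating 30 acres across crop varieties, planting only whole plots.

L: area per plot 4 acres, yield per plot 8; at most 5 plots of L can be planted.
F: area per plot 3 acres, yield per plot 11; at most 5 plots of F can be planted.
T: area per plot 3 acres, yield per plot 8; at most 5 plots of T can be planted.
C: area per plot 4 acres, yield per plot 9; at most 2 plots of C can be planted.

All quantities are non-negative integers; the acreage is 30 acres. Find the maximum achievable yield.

5×F, 2×T, and 2×C: area 29 ≤ 30, yield 5·11 + 2·8 + 2·9 = 89.
5×F and 5×T: area 30 ≤ 30, yield 5·11 + 5·8 = 95.
Best is 95.

95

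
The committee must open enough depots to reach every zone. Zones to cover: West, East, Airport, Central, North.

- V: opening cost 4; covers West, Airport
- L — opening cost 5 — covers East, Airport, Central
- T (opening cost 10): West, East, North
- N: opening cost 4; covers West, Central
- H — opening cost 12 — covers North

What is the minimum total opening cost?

15

The greedy cost-per-new-zone heuristic would pick L, V, and T for 19, but a cheaper cover exists.
Choose L and T: together they cover West, East, Airport, Central, North — every zone.
Total opening cost: 5 + 10 = 15.
No cover costs less than 15.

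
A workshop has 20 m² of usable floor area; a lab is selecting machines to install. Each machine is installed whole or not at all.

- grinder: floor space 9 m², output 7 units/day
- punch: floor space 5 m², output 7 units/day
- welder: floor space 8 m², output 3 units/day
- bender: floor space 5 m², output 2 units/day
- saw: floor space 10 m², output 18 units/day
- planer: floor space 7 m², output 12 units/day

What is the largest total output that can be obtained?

Allowing fractional choices, the relaxed optimum would be about 34.2, but machines are indivisible.
punch + bender + saw: floor space 5 + 5 + 10 = 20 ≤ 20, output 7 + 2 + 18 = 27.
punch + saw: floor space 5 + 10 = 15 ≤ 20, output 7 + 18 = 25.
saw + planer: floor space 10 + 7 = 17 ≤ 20, output 18 + 12 = 30.
Best is saw and planer with total output 30.

30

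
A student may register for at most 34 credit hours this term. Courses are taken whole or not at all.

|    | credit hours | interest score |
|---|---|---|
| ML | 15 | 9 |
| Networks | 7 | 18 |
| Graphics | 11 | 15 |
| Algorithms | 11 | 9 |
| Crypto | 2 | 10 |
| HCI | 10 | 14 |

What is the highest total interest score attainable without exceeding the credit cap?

57

Allowing fractional choices, the relaxed optimum would be about 60.3, but courses are indivisible.
Networks + Algorithms + Crypto + HCI: credit hours 7 + 11 + 2 + 10 = 30 ≤ 34, interest score 18 + 9 + 10 + 14 = 51.
Networks + Graphics + Crypto + HCI: credit hours 7 + 11 + 2 + 10 = 30 ≤ 34, interest score 18 + 15 + 10 + 14 = 57.
Networks + Graphics + Algorithms + Crypto: credit hours 7 + 11 + 11 + 2 = 31 ≤ 34, interest score 18 + 15 + 9 + 10 = 52.
Best is Networks, Graphics, Crypto, and HCI with total interest score 57.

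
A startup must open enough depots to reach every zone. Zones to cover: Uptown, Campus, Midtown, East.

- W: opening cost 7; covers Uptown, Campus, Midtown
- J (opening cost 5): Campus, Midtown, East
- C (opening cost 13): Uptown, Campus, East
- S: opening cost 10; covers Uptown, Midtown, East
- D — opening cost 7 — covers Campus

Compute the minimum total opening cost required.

This is a weighted set-cover instance.
Choose W and J: together they cover Uptown, Campus, Midtown, East — every zone.
Total opening cost: 7 + 5 = 12.
No cover costs less than 12.

12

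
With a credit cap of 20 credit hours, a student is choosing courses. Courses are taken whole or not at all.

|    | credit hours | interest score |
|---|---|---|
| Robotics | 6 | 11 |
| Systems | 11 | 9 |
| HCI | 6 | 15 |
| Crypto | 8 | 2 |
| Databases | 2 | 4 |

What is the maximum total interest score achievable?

Robotics + HCI + Databases: credit hours 6 + 6 + 2 = 14 ≤ 20, interest score 11 + 15 + 4 = 30.
Robotics + HCI + Crypto: credit hours 6 + 6 + 8 = 20 ≤ 20, interest score 11 + 15 + 2 = 28.
Systems + HCI + Databases: credit hours 11 + 6 + 2 = 19 ≤ 20, interest score 9 + 15 + 4 = 28.
Best is Robotics, HCI, and Databases with total interest score 30.

30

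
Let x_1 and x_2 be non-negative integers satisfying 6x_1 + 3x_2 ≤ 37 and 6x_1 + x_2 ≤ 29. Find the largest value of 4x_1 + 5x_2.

60

(x_1,x_2)=(0,12): 6·0+3·12=36≤37, 6·0+1·12=12≤29, objective 60.
(x_1,x_2)=(0,11): 6·0+3·11=33≤37, 6·0+1·11=11≤29, objective 55.
The best lattice point is (0,12), giving 60.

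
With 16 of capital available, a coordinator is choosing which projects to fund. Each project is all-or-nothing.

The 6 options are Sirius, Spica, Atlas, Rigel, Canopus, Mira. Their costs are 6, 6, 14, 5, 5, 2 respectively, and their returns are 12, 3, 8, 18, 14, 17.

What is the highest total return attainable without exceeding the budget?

49

Take Rigel, Canopus, and Mira: cost 5 + 5 + 2 = 12 ≤ 16, return 18 + 14 + 17 = 49.
No other feasible combination does better.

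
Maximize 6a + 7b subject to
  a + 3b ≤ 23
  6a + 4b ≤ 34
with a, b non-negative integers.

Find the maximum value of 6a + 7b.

The continuous relaxation peaks at (0.714, 7.43) with value 56.29; rounding to a feasible lattice point costs some objective.
(a,b)=(1,7): 1·1+3·7=22≤23, 6·1+4·7=34≤34, objective 55.
(a,b)=(0,7): 1·0+3·7=21≤23, 6·0+4·7=28≤34, objective 49.
No feasible integer point exceeds 55.

55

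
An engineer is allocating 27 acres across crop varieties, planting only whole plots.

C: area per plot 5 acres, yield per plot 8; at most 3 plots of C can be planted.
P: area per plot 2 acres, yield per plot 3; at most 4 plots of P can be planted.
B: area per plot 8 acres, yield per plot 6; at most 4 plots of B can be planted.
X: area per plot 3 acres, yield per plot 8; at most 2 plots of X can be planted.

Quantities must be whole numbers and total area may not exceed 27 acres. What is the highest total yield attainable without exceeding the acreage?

3×C, 2×P, and 2×X: area 25 ≤ 27, yield 3·8 + 2·3 + 2·8 = 46.
3×C, 3×P, and 2×X: area 27 ≤ 27, yield 3·8 + 3·3 + 2·8 = 49.
Best is 49.

49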